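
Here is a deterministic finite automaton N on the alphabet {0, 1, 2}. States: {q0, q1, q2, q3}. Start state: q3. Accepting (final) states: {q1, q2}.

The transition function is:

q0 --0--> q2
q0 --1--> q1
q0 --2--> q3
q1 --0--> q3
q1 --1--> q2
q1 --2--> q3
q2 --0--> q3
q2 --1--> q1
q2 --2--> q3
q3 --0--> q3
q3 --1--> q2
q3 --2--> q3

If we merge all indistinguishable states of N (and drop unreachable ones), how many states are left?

2

Reachable states from the start: {q1,q2,q3}. Unreachable: {q0} — drop them.
Initial partition by acceptance: {q1,q2} | {q3}.
Stable partition: {q1,q2} | {q3} — 2 equivalence classes.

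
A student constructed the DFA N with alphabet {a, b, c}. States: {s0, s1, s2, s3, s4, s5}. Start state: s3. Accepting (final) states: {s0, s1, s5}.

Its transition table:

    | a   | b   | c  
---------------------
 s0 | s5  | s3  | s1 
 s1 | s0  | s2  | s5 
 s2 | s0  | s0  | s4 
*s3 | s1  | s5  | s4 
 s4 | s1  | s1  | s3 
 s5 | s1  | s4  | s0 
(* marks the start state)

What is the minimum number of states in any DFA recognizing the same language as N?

2

All states are reachable from the start state.
Initial partition by acceptance: {s0,s1,s5} | {s2,s3,s4}.
Stable partition: {s0,s1,s5} | {s2,s3,s4} — 2 equivalence classes.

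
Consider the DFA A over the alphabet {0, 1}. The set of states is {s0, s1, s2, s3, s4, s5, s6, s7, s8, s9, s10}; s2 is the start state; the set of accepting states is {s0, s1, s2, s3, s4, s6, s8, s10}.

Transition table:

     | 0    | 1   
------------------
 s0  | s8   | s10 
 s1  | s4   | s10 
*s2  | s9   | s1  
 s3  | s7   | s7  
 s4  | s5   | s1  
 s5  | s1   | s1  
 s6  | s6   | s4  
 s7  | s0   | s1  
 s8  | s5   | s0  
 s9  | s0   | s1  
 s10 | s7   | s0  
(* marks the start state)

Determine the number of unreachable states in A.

2

BFS from s2 reaches {s0, s1, s2, s4, s5, s7, s8, s9, s10}; the 2 state(s) s3, s6 are never visited.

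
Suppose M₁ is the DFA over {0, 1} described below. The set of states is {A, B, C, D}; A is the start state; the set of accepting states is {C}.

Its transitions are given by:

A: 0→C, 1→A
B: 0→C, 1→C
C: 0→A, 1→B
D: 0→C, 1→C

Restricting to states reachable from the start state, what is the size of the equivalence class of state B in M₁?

1

First remove the unreachable states {D}; 3 states remain.
P0 = {C} | {A,B}.
Refine {A,B} on symbol 1: members go to different blocks, giving {A} and {B}.
No further refinement is possible. Final partition (3 blocks): {C} | {A} | {B}.
State B belongs to the block {B}, which has 1 states.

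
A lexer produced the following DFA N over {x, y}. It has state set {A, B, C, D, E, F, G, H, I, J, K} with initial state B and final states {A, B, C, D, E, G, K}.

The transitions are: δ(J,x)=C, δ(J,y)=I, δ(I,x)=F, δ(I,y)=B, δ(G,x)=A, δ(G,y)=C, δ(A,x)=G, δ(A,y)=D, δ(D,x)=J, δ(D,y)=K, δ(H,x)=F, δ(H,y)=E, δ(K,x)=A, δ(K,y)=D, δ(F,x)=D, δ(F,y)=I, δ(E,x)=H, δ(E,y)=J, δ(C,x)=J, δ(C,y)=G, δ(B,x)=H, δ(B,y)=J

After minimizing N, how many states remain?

Every state is reachable, so we keep all 11.
P0 = {A,B,C,D,E,G,K} | {F,H,I,J}.
Refine {A,B,C,D,E,G,K} on symbol x: members go to different blocks, giving {B,C,D,E} and {A,G,K}.
Split {B,C,D,E} by δ(·,y) → {B,E} and {C,D}.
Split {F,H,I,J} by δ(·,x) → {F,J} and {H,I}.
The partition is now stable with 5 blocks: {B,E} | {F,J} | {A,G,K} | {C,D} | {H,I}.

5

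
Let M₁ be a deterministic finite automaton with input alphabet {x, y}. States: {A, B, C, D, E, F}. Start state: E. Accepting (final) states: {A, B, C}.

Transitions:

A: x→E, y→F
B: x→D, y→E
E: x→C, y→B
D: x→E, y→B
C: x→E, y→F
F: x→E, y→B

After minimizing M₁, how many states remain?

4

First remove the unreachable states {A}; 5 states remain.
Initial partition by acceptance: {B,C} | {D,E,F}.
On input x, block {D,E,F} splits into {D,F} and {E}.
On input x, block {B,C} splits into {B} and {C}.
The partition is now stable with 4 blocks: {B} | {D,F} | {E} | {C}.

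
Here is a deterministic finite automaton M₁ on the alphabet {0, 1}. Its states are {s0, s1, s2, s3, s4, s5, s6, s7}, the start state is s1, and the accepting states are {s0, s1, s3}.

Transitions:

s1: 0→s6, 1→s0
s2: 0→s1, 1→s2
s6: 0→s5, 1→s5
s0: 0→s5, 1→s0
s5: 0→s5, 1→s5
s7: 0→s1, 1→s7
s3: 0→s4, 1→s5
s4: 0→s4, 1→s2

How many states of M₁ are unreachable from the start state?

Starting at s1 and following transitions, the reachable set is {s0, s1, s5, s6}. That leaves s2, s3, s4, s7 unreachable — 4 in total.

4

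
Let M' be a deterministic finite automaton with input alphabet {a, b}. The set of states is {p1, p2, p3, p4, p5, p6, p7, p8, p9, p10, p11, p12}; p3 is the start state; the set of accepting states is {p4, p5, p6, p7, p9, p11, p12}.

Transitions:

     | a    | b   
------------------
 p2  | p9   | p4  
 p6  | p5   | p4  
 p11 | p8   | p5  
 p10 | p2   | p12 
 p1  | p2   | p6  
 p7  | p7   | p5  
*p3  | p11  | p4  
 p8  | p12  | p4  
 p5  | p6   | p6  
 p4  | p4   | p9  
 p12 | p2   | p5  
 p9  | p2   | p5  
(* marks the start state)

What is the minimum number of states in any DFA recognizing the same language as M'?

5

First remove the unreachable states {p1,p7,p10}; 9 states remain.
Initial partition by acceptance: {p4,p5,p6,p9,p11,p12} | {p2,p3,p8}.
On input a, block {p4,p5,p6,p9,p11,p12} splits into {p4,p5,p6} and {p9,p11,p12}.
On input b, block {p4,p5,p6} splits into {p5,p6} and {p4}.
Refine {p5,p6} on symbol b: members go to different blocks, giving {p5} and {p6}.
Stable partition: {p5} | {p2,p3,p8} | {p9,p11,p12} | {p4} | {p6} — 5 equivalence classes.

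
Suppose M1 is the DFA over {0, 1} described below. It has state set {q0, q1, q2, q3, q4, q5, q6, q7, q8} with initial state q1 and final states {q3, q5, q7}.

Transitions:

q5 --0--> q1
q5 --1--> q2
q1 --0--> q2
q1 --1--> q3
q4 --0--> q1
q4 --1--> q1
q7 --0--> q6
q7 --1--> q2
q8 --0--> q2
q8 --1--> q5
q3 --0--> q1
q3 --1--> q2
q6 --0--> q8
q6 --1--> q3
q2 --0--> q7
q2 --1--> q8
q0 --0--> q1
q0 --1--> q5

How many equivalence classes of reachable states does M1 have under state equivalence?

5

Reachable states from the start: {q1,q2,q3,q5,q6,q7,q8}. Unreachable: {q0,q4} — drop them.
P0 = {q3,q5,q7} | {q1,q2,q6,q8}.
Refine {q1,q2,q6,q8} on symbol 0: members go to different blocks, giving {q1,q6,q8} and {q2}.
On input 0, block {q1,q6,q8} splits into {q1,q8} and {q6}.
Split {q3,q5,q7} by δ(·,0) → {q3,q5} and {q7}.
Stable partition: {q3,q5} | {q1,q8} | {q2} | {q6} | {q7} — 5 equivalence classes.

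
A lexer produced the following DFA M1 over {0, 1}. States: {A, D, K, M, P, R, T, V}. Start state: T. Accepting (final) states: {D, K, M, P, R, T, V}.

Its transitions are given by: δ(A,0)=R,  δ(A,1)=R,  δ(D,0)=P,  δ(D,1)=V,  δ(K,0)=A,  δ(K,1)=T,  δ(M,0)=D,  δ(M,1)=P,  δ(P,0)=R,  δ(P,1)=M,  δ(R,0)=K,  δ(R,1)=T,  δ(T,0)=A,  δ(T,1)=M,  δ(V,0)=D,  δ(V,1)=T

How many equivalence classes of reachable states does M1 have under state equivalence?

Start with accepting vs non-accepting: {D,K,M,P,R,T,V} | {A}.
Split {D,K,M,P,R,T,V} by δ(·,0) → {D,M,P,R,V} and {K,T}.
Refine {D,M,P,R,V} on symbol 0: members go to different blocks, giving {D,M,P,V} and {R}.
On input 0, block {D,M,P,V} splits into {D,M,V} and {P}.
Refine {D,M,V} on symbol 0: members go to different blocks, giving {M,V} and {D}.
Refine {M,V} on symbol 1: members go to different blocks, giving {M} and {V}.
Split {K,T} by δ(·,1) → {T} and {K}.
No further refinement is possible. Final partition (8 blocks): {M} | {A} | {T} | {R} | {P} | {D} | {V} | {K}.

8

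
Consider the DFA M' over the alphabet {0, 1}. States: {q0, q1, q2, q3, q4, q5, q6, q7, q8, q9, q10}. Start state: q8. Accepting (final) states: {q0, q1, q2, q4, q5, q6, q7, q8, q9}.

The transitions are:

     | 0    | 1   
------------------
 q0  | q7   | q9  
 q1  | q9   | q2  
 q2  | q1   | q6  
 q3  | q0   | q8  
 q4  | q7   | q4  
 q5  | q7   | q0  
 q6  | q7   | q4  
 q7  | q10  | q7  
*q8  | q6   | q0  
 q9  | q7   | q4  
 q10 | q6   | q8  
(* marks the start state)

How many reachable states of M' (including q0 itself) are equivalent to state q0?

4

States {q1,q2,q3,q5} cannot be reached from the start state, so discard them.
Initial partition by acceptance: {q0,q4,q6,q7,q8,q9} | {q10}.
On input 0, block {q0,q4,q6,q7,q8,q9} splits into {q0,q4,q6,q8,q9} and {q7}.
Split {q0,q4,q6,q8,q9} by δ(·,0) → {q0,q4,q6,q9} and {q8}.
Stable partition: {q0,q4,q6,q9} | {q10} | {q7} | {q8} — 4 equivalence classes.
The equivalence class containing q0 is {q0,q4,q6,q9}, of size 4.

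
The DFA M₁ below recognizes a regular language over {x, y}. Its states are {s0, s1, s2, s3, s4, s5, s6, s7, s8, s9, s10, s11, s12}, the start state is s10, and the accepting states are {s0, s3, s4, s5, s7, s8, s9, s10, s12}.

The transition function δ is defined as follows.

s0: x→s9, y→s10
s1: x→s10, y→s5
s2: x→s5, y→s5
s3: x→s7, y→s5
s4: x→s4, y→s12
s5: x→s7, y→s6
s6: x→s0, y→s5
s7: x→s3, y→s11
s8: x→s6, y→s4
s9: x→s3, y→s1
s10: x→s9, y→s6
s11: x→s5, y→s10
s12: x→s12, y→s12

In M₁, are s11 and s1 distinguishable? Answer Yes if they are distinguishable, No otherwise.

Reachable states from the start: {s0,s1,s3,s5,s6,s7,s9,s10,s11}. Unreachable: {s2,s4,s8,s12} — drop them.
Initial partition by acceptance: {s0,s3,s5,s7,s9,s10} | {s1,s6,s11}.
Split {s0,s3,s5,s7,s9,s10} by δ(·,y) → {s5,s7,s9,s10} and {s0,s3}.
On input x, block {s5,s7,s9,s10} splits into {s5,s10} and {s7,s9}.
Split {s1,s6,s11} by δ(·,x) → {s1,s11} and {s6}.
Stable partition: {s5,s10} | {s1,s11} | {s0,s3} | {s7,s9} | {s6} — 5 equivalence classes.
s11 and s1 lie in the same block of the stable partition, so they are equivalent — no string distinguishes them.

No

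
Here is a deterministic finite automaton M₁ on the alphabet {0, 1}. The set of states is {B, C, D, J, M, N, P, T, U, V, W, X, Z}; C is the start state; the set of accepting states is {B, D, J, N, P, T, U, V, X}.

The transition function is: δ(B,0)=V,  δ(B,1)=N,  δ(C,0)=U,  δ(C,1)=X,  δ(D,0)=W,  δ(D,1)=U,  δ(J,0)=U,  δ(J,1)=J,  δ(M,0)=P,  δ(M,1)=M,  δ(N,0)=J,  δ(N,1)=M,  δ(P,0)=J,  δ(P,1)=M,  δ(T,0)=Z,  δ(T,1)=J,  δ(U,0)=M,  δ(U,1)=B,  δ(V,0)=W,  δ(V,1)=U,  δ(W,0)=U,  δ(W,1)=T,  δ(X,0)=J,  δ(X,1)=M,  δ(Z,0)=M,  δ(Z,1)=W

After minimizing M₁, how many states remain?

10

Reachable states from the start: {B,C,J,M,N,P,T,U,V,W,X,Z}. Unreachable: {D} — drop them.
P0 = {B,J,N,P,T,U,V,X} | {C,M,W,Z}.
On input 0, block {B,J,N,P,T,U,V,X} splits into {B,J,N,P,X} and {T,U,V}.
Split {B,J,N,P,X} by δ(·,0) → {N,P,X} and {B,J}.
Split {C,M,W,Z} by δ(·,0) → {C,W} and {Z} and {M}.
Refine {C,W} on symbol 1: members go to different blocks, giving {W} and {C}.
Refine {T,U,V} on symbol 0: members go to different blocks, giving {U} and {V} and {T}.
On input 0, block {B,J} splits into {B} and {J}.
The partition is now stable with 10 blocks: {N,P,X} | {W} | {U} | {B} | {Z} | {M} | {C} | {V} | {T} | {J}.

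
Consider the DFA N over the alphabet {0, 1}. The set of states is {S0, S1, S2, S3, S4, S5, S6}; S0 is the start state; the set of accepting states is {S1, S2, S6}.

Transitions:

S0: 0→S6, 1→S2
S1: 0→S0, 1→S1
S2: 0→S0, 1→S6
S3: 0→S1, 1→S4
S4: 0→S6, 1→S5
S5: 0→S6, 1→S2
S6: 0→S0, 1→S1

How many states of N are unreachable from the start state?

No path from S0 leads to S3, S4, S5; the other 4 states are all reachable.

3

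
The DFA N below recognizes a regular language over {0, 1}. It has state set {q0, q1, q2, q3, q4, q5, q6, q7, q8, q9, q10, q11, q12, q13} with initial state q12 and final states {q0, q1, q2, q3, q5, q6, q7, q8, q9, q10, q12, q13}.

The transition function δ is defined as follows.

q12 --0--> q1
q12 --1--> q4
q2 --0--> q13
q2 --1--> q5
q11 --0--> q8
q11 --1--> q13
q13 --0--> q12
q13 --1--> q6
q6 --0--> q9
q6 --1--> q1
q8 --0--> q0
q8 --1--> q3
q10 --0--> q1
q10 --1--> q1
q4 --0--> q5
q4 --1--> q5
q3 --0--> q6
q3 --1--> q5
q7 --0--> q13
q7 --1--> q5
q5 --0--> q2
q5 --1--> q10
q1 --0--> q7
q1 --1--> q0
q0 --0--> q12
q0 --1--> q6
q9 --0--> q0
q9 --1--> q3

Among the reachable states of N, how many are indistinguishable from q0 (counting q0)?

Reachable states from the start: {q0,q1,q2,q3,q4,q5,q6,q7,q9,q10,q12,q13}. Unreachable: {q8,q11} — drop them.
Initial partition by acceptance: {q0,q1,q2,q3,q5,q6,q7,q9,q10,q12,q13} | {q4}.
Refine {q0,q1,q2,q3,q5,q6,q7,q9,q10,q12,q13} on symbol 1: members go to different blocks, giving {q0,q1,q2,q3,q5,q6,q7,q9,q10,q13} and {q12}.
Split {q0,q1,q2,q3,q5,q6,q7,q9,q10,q13} by δ(·,0) → {q1,q2,q3,q5,q6,q7,q9,q10} and {q0,q13}.
Split {q1,q2,q3,q5,q6,q7,q9,q10} by δ(·,0) → {q1,q3,q5,q6,q10} and {q2,q7,q9}.
Refine {q1,q3,q5,q6,q10} on symbol 0: members go to different blocks, giving {q1,q5,q6} and {q3,q10}.
On input 1, block {q1,q5,q6} splits into {q1} and {q5} and {q6}.
Split {q2,q7,q9} by δ(·,1) → {q2,q7} and {q9}.
Refine {q3,q10} on symbol 0: members go to different blocks, giving {q3} and {q10}.
Stable partition: {q1} | {q4} | {q12} | {q0,q13} | {q2,q7} | {q3} | {q5} | {q6} | {q9} | {q10} — 10 equivalence classes.
The equivalence class containing q0 is {q0,q13}, of size 2.

2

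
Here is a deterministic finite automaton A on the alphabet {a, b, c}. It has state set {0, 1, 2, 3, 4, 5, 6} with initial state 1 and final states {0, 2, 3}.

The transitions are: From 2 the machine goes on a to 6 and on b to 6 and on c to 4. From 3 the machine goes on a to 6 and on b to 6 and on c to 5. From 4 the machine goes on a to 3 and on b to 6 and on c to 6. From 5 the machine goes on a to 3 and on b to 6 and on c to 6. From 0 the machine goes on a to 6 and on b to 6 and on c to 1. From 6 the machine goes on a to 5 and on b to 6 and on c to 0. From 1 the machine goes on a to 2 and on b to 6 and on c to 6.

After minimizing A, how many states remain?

Every state is reachable, so we keep all 7.
Initial partition by acceptance: {0,2,3} | {1,4,5,6}.
On input a, block {1,4,5,6} splits into {1,4,5} and {6}.
The partition is now stable with 3 blocks: {0,2,3} | {1,4,5} | {6}.

3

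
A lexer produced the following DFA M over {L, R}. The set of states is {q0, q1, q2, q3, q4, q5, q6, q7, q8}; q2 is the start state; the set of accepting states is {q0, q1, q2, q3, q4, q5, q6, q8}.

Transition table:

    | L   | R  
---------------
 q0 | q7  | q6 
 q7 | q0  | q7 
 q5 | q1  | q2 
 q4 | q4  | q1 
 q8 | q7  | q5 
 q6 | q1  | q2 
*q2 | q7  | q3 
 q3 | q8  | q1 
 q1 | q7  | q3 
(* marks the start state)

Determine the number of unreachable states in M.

1

BFS from q2 reaches {q0, q1, q2, q3, q5, q6, q7, q8}; the 1 state(s) q4 are never visited.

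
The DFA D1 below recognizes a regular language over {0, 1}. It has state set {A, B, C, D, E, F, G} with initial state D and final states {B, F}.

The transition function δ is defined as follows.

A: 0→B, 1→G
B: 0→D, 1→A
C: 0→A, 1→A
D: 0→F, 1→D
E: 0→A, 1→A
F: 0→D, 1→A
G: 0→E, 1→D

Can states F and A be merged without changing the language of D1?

Reachable states from the start: {A,B,D,E,F,G}. Unreachable: {C} — drop them.
Initial partition by acceptance: {B,F} | {A,D,E,G}.
Refine {A,D,E,G} on symbol 0: members go to different blocks, giving {A,D} and {E,G}.
Split {A,D} by δ(·,1) → {A} and {D}.
Split {E,G} by δ(·,0) → {E} and {G}.
Stable partition: {B,F} | {A} | {E} | {D} | {G} — 5 equivalence classes.
F and A end up in different blocks, so they are distinguishable. For instance, the string 'ε' is accepted from only F.

No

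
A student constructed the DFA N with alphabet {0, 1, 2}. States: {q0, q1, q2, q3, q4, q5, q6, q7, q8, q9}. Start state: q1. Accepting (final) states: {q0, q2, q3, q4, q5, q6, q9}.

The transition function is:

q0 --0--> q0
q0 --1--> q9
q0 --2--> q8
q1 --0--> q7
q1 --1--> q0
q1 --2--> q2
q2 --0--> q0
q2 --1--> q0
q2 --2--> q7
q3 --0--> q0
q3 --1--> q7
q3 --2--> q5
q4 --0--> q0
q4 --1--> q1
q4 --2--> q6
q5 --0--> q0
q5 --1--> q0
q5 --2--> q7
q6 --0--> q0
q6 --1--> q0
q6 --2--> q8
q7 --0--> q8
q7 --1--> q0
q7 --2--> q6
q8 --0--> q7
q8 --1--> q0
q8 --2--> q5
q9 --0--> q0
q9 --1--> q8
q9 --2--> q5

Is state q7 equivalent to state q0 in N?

First remove the unreachable states {q3,q4}; 8 states remain.
Start with accepting vs non-accepting: {q0,q2,q5,q6,q9} | {q1,q7,q8}.
Refine {q0,q2,q5,q6,q9} on symbol 1: members go to different blocks, giving {q0,q2,q5,q6} and {q9}.
On input 1, block {q0,q2,q5,q6} splits into {q2,q5,q6} and {q0}.
Stable partition: {q2,q5,q6} | {q1,q7,q8} | {q9} | {q0} — 4 equivalence classes.
q7 and q0 end up in different blocks, so they are distinguishable. For instance, the string 'ε' is accepted from only q0.

No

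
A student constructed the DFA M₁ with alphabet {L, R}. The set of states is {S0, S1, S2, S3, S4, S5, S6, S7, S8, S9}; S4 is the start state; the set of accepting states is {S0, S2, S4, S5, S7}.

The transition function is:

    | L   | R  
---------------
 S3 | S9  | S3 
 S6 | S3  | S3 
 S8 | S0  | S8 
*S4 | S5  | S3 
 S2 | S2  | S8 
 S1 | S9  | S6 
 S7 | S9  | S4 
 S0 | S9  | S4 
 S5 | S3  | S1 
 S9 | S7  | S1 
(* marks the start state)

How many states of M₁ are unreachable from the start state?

3

BFS from S4 reaches {S1, S3, S4, S5, S6, S7, S9}; the 3 state(s) S0, S2, S8 are never visited.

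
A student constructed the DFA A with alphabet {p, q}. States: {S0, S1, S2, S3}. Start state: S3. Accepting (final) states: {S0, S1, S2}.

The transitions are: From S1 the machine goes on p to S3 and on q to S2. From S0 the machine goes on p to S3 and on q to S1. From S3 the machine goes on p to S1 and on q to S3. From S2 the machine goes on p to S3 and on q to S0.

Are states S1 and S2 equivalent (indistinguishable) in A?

Yes

P0 = {S0,S1,S2} | {S3}.
The partition is now stable with 2 blocks: {S0,S1,S2} | {S3}.
S1 and S2 lie in the same block of the stable partition, so they are equivalent — no string distinguishes them.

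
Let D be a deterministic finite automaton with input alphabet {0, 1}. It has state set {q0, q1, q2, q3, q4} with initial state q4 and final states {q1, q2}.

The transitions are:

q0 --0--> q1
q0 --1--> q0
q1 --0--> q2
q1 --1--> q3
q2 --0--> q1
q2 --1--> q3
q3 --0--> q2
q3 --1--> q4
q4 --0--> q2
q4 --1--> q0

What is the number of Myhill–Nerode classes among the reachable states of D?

All states are reachable from the start state.
Initial partition by acceptance: {q1,q2} | {q0,q3,q4}.
Stable partition: {q1,q2} | {q0,q3,q4} — 2 equivalence classes.

2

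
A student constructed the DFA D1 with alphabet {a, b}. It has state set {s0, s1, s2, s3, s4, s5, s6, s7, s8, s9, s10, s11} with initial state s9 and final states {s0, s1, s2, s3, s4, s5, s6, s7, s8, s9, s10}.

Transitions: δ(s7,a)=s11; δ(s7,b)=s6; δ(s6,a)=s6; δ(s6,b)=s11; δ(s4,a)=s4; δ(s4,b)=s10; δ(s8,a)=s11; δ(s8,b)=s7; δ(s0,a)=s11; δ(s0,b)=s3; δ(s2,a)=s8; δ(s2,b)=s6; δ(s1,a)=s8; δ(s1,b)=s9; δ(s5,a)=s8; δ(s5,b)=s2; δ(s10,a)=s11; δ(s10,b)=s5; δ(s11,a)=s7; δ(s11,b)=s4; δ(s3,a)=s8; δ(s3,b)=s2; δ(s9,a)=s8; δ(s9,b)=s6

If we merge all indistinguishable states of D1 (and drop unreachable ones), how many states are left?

8

Reachable states from the start: {s2,s4,s5,s6,s7,s8,s9,s10,s11}. Unreachable: {s0,s1,s3} — drop them.
Start with accepting vs non-accepting: {s2,s4,s5,s6,s7,s8,s9,s10} | {s11}.
Refine {s2,s4,s5,s6,s7,s8,s9,s10} on symbol a: members go to different blocks, giving {s2,s4,s5,s6,s9} and {s7,s8,s10}.
Refine {s2,s4,s5,s6,s9} on symbol a: members go to different blocks, giving {s2,s5,s9} and {s4,s6}.
Refine {s2,s5,s9} on symbol b: members go to different blocks, giving {s2,s9} and {s5}.
On input b, block {s7,s8,s10} splits into {s7} and {s8} and {s10}.
Split {s4,s6} by δ(·,b) → {s4} and {s6}.
The partition is now stable with 8 blocks: {s2,s9} | {s11} | {s7} | {s4} | {s5} | {s8} | {s10} | {s6}.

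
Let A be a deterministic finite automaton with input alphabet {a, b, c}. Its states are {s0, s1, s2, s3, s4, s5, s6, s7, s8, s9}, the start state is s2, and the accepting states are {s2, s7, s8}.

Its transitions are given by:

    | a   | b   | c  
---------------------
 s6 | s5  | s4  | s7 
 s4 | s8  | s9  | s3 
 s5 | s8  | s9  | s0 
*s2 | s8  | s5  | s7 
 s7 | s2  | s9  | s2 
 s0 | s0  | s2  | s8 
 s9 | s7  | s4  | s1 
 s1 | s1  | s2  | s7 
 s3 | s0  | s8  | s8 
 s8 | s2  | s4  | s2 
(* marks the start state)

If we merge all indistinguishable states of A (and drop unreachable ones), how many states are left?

3

First remove the unreachable states {s6}; 9 states remain.
P0 = {s2,s7,s8} | {s0,s1,s3,s4,s5,s9}.
Refine {s0,s1,s3,s4,s5,s9} on symbol a: members go to different blocks, giving {s0,s1,s3} and {s4,s5,s9}.
The partition is now stable with 3 blocks: {s2,s7,s8} | {s0,s1,s3} | {s4,s5,s9}.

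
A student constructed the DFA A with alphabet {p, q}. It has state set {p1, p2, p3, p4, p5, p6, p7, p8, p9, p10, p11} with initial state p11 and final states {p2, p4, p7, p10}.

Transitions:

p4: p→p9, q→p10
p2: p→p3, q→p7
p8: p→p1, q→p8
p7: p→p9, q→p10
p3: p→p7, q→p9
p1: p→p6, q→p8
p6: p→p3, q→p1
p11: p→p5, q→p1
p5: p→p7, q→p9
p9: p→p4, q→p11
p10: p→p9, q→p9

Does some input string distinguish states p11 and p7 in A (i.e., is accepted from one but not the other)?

Reachable states from the start: {p1,p3,p4,p5,p6,p7,p8,p9,p10,p11}. Unreachable: {p2} — drop them.
Start with accepting vs non-accepting: {p4,p7,p10} | {p1,p3,p5,p6,p8,p9,p11}.
Split {p4,p7,p10} by δ(·,q) → {p4,p7} and {p10}.
Refine {p1,p3,p5,p6,p8,p9,p11} on symbol p: members go to different blocks, giving {p1,p6,p8,p11} and {p3,p5,p9}.
Refine {p1,p6,p8,p11} on symbol p: members go to different blocks, giving {p1,p8} and {p6,p11}.
Split {p1,p8} by δ(·,p) → {p1} and {p8}.
Refine {p3,p5,p9} on symbol q: members go to different blocks, giving {p3,p5} and {p9}.
Stable partition: {p4,p7} | {p1} | {p10} | {p3,p5} | {p6,p11} | {p8} | {p9} — 7 equivalence classes.
p11 and p7 end up in different blocks, so they are distinguishable. For instance, the string 'ε' is accepted from only p7.

Yes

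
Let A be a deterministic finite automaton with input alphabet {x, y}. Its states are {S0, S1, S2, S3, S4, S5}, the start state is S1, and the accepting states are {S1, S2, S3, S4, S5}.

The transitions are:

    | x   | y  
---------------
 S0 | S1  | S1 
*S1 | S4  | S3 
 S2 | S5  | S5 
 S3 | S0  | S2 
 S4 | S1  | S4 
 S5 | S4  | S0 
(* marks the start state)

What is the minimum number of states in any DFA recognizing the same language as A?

Start with accepting vs non-accepting: {S1,S2,S3,S4,S5} | {S0}.
Refine {S1,S2,S3,S4,S5} on symbol x: members go to different blocks, giving {S1,S2,S4,S5} and {S3}.
On input y, block {S1,S2,S4,S5} splits into {S2,S4} and {S1} and {S5}.
Refine {S2,S4} on symbol x: members go to different blocks, giving {S2} and {S4}.
No further refinement is possible. Final partition (6 blocks): {S2} | {S0} | {S3} | {S1} | {S5} | {S4}.

6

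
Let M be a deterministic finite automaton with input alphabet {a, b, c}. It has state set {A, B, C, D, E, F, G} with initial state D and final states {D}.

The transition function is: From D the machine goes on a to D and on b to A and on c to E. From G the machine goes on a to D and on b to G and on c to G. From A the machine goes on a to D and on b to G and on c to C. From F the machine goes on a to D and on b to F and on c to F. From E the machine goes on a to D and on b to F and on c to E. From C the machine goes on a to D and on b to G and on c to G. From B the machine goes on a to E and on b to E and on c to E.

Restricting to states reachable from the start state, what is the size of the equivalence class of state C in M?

5

First remove the unreachable states {B}; 6 states remain.
P0 = {D} | {A,C,E,F,G}.
The partition is now stable with 2 blocks: {D} | {A,C,E,F,G}.
The equivalence class containing C is {A,C,E,F,G}, of size 5.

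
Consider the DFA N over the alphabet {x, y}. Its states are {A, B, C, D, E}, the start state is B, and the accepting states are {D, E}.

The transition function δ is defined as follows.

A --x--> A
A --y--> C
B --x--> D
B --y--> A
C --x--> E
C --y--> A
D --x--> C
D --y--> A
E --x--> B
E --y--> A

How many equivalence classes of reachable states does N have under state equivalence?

P0 = {D,E} | {A,B,C}.
Split {A,B,C} by δ(·,x) → {B,C} and {A}.
No further refinement is possible. Final partition (3 blocks): {D,E} | {B,C} | {A}.

3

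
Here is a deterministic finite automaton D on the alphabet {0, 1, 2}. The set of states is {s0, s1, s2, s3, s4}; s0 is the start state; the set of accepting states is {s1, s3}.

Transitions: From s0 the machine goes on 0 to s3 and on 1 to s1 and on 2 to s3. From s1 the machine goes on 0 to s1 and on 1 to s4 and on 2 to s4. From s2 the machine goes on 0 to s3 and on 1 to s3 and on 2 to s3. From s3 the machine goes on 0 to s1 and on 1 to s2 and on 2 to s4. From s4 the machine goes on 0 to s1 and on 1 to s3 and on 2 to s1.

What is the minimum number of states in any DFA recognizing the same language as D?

All states are reachable from the start state.
Start with accepting vs non-accepting: {s1,s3} | {s0,s2,s4}.
No further refinement is possible. Final partition (2 blocks): {s1,s3} | {s0,s2,s4}.

2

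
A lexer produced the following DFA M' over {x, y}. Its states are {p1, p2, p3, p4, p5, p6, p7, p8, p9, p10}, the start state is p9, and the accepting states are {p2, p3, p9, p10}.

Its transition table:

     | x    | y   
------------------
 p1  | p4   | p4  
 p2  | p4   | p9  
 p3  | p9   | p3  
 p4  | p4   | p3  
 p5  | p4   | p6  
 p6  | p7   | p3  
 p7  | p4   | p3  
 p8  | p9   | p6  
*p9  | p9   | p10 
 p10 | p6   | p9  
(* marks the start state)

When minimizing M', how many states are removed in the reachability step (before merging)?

4

Starting at p9 and following transitions, the reachable set is {p3, p4, p6, p7, p9, p10}. That leaves p1, p2, p5, p8 unreachable — 4 in total.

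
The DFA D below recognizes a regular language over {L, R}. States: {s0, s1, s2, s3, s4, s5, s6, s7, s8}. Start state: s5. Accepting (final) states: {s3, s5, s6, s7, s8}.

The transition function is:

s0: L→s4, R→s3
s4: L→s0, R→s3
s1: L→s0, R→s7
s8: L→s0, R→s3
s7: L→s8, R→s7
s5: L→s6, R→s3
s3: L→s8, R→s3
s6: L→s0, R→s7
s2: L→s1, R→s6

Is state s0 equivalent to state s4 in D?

Yes

First remove the unreachable states {s1,s2}; 7 states remain.
Start with accepting vs non-accepting: {s3,s5,s6,s7,s8} | {s0,s4}.
On input L, block {s3,s5,s6,s7,s8} splits into {s3,s5,s7} and {s6,s8}.
No further refinement is possible. Final partition (3 blocks): {s3,s5,s7} | {s0,s4} | {s6,s8}.
s0 and s4 lie in the same block of the stable partition, so they are equivalent — no string distinguishes them.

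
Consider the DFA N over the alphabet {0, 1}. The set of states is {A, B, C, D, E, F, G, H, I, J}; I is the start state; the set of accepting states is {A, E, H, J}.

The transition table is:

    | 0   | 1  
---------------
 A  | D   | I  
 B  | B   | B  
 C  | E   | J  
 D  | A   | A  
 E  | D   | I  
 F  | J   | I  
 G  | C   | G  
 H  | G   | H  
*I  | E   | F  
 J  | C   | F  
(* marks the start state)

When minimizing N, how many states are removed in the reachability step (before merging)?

3

Starting at I and following transitions, the reachable set is {A, C, D, E, F, I, J}. That leaves B, G, H unreachable — 3 in total.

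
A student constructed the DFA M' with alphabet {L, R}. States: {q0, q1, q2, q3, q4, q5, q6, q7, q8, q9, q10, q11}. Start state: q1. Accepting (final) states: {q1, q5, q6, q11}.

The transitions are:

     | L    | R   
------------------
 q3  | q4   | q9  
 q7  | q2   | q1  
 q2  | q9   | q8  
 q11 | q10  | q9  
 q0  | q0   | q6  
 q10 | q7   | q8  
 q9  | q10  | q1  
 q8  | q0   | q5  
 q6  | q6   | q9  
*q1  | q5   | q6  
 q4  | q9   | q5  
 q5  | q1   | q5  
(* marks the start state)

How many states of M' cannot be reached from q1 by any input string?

3

Starting at q1 and following transitions, the reachable set is {q0, q1, q2, q5, q6, q7, q8, q9, q10}. That leaves q3, q4, q11 unreachable — 3 in total.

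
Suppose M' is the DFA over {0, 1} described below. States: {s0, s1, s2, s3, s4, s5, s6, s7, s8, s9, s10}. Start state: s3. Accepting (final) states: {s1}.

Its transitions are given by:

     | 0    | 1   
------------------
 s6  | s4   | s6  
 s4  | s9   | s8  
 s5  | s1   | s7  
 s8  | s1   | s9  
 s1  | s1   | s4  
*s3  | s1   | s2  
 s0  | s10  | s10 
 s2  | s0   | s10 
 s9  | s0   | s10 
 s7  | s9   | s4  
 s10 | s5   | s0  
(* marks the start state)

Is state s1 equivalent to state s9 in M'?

No

States {s6} cannot be reached from the start state, so discard them.
P0 = {s1} | {s0,s2,s3,s4,s5,s7,s8,s9,s10}.
On input 0, block {s0,s2,s3,s4,s5,s7,s8,s9,s10} splits into {s0,s2,s4,s7,s9,s10} and {s3,s5,s8}.
Refine {s0,s2,s4,s7,s9,s10} on symbol 0: members go to different blocks, giving {s0,s2,s4,s7,s9} and {s10}.
Split {s0,s2,s4,s7,s9} by δ(·,0) → {s2,s4,s7,s9} and {s0}.
Split {s2,s4,s7,s9} by δ(·,0) → {s2,s9} and {s4,s7}.
Refine {s3,s5,s8} on symbol 1: members go to different blocks, giving {s3,s8} and {s5}.
Refine {s4,s7} on symbol 1: members go to different blocks, giving {s4} and {s7}.
Stable partition: {s1} | {s2,s9} | {s3,s8} | {s10} | {s0} | {s4} | {s5} | {s7} — 8 equivalence classes.
s1 and s9 end up in different blocks, so they are distinguishable. For instance, the string 'ε' is accepted from only s1.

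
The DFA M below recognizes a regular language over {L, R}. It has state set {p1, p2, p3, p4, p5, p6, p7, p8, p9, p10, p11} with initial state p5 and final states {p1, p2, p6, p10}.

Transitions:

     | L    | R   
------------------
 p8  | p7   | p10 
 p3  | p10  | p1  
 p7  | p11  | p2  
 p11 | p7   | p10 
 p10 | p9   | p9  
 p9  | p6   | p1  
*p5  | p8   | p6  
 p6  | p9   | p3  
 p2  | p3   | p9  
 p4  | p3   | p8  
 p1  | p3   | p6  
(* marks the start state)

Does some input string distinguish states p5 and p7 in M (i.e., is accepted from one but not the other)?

No

States {p4} cannot be reached from the start state, so discard them.
Initial partition by acceptance: {p1,p2,p6,p10} | {p3,p5,p7,p8,p9,p11}.
Split {p1,p2,p6,p10} by δ(·,R) → {p2,p6,p10} and {p1}.
Split {p3,p5,p7,p8,p9,p11} by δ(·,L) → {p5,p7,p8,p11} and {p3,p9}.
No further refinement is possible. Final partition (4 blocks): {p2,p6,p10} | {p5,p7,p8,p11} | {p1} | {p3,p9}.
p5 and p7 lie in the same block of the stable partition, so they are equivalent — no string distinguishes them.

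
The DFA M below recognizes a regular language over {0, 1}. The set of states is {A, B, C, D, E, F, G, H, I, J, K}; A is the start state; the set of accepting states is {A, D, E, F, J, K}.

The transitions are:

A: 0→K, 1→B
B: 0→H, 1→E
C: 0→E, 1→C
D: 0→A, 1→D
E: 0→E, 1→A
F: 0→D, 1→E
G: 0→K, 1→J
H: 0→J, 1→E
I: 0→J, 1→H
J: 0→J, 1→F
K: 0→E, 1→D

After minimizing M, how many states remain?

First remove the unreachable states {C,G,I}; 8 states remain.
Start with accepting vs non-accepting: {A,D,E,F,J,K} | {B,H}.
Refine {A,D,E,F,J,K} on symbol 1: members go to different blocks, giving {D,E,F,J,K} and {A}.
Split {D,E,F,J,K} by δ(·,0) → {E,F,J,K} and {D}.
On input 0, block {E,F,J,K} splits into {E,J,K} and {F}.
On input 1, block {E,J,K} splits into {E} and {J} and {K}.
Refine {B,H} on symbol 0: members go to different blocks, giving {B} and {H}.
No further refinement is possible. Final partition (8 blocks): {E} | {B} | {A} | {D} | {F} | {J} | {K} | {H}.

8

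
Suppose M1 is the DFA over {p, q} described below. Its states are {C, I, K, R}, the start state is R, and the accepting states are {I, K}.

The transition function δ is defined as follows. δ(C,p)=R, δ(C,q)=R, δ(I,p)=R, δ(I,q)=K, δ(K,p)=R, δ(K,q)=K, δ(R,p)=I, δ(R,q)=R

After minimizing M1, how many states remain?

States {C} cannot be reached from the start state, so discard them.
Start with accepting vs non-accepting: {I,K} | {R}.
The partition is now stable with 2 blocks: {I,K} | {R}.

2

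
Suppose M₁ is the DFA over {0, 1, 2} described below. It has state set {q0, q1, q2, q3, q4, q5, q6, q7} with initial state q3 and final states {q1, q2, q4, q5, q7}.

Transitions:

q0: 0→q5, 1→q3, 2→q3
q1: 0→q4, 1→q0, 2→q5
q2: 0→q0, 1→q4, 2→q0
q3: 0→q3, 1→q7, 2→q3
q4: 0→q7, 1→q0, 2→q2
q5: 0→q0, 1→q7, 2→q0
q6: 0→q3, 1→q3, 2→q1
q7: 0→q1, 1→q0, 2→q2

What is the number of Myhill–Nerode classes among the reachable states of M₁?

States {q6} cannot be reached from the start state, so discard them.
Start with accepting vs non-accepting: {q1,q2,q4,q5,q7} | {q0,q3}.
On input 0, block {q1,q2,q4,q5,q7} splits into {q1,q4,q7} and {q2,q5}.
Split {q0,q3} by δ(·,0) → {q0} and {q3}.
The partition is now stable with 4 blocks: {q1,q4,q7} | {q0} | {q2,q5} | {q3}.

4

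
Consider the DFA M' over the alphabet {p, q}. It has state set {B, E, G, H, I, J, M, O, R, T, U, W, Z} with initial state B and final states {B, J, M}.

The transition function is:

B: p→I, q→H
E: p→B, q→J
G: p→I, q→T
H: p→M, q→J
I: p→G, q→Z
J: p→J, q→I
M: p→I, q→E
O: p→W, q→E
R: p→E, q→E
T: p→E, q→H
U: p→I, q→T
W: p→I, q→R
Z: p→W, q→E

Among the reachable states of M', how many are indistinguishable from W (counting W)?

First remove the unreachable states {O,U}; 11 states remain.
Initial partition by acceptance: {B,J,M} | {E,G,H,I,R,T,W,Z}.
Refine {B,J,M} on symbol p: members go to different blocks, giving {B,M} and {J}.
Split {E,G,H,I,R,T,W,Z} by δ(·,p) → {G,I,R,T,W,Z} and {E,H}.
On input p, block {G,I,R,T,W,Z} splits into {G,I,W,Z} and {R,T}.
Refine {G,I,W,Z} on symbol q: members go to different blocks, giving {G,W} and {Z} and {I}.
No further refinement is possible. Final partition (7 blocks): {B,M} | {G,W} | {J} | {E,H} | {R,T} | {Z} | {I}.
The equivalence class containing W is {G,W}, of size 2.

2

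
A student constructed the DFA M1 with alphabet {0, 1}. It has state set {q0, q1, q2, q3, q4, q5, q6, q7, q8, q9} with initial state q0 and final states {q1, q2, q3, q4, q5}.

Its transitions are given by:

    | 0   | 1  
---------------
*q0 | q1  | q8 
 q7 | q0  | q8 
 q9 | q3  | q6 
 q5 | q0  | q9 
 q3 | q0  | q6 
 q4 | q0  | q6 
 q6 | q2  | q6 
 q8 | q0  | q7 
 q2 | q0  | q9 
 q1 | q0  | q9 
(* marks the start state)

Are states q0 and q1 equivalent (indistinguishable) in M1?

No

Reachable states from the start: {q0,q1,q2,q3,q6,q7,q8,q9}. Unreachable: {q4,q5} — drop them.
Initial partition by acceptance: {q1,q2,q3} | {q0,q6,q7,q8,q9}.
On input 0, block {q0,q6,q7,q8,q9} splits into {q0,q6,q9} and {q7,q8}.
Refine {q0,q6,q9} on symbol 1: members go to different blocks, giving {q6,q9} and {q0}.
No further refinement is possible. Final partition (4 blocks): {q1,q2,q3} | {q6,q9} | {q7,q8} | {q0}.
q0 and q1 end up in different blocks, so they are distinguishable. For instance, the string 'ε' is accepted from only q1.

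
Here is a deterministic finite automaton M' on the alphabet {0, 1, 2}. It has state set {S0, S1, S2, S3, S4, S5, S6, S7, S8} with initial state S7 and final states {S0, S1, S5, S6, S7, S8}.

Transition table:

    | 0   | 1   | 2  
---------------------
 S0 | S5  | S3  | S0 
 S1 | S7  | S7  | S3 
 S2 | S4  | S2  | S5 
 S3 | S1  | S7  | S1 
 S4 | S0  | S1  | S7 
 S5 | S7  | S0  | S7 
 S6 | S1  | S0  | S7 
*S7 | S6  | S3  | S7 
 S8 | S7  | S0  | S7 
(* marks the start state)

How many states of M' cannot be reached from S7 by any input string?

No path from S7 leads to S2, S4, S8; the other 6 states are all reachable.

3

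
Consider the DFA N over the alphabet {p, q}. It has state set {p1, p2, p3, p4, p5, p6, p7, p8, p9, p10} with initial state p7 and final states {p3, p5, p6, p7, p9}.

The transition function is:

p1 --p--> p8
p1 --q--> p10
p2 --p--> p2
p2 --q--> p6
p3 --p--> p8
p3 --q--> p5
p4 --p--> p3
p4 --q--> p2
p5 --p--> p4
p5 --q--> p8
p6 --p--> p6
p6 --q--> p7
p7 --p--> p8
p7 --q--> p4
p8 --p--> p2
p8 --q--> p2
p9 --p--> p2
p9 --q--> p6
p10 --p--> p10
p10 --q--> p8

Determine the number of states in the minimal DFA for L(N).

First remove the unreachable states {p1,p9,p10}; 7 states remain.
Initial partition by acceptance: {p3,p5,p6,p7} | {p2,p4,p8}.
Split {p3,p5,p6,p7} by δ(·,p) → {p3,p5,p7} and {p6}.
Refine {p3,p5,p7} on symbol q: members go to different blocks, giving {p5,p7} and {p3}.
On input p, block {p2,p4,p8} splits into {p2,p8} and {p4}.
Refine {p5,p7} on symbol p: members go to different blocks, giving {p5} and {p7}.
Refine {p2,p8} on symbol q: members go to different blocks, giving {p2} and {p8}.
Stable partition: {p5} | {p2} | {p6} | {p3} | {p4} | {p7} | {p8} — 7 equivalence classes.

7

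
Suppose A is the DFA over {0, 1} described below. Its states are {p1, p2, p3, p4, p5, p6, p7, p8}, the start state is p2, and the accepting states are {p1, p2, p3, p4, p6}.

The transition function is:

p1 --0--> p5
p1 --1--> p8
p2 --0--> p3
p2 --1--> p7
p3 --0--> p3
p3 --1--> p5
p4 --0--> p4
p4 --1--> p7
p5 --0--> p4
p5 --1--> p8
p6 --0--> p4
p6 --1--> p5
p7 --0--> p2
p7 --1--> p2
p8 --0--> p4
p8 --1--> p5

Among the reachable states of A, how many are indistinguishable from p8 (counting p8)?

Reachable states from the start: {p2,p3,p4,p5,p7,p8}. Unreachable: {p1,p6} — drop them.
P0 = {p2,p3,p4} | {p5,p7,p8}.
Refine {p5,p7,p8} on symbol 1: members go to different blocks, giving {p5,p8} and {p7}.
Refine {p2,p3,p4} on symbol 1: members go to different blocks, giving {p2,p4} and {p3}.
Split {p2,p4} by δ(·,0) → {p2} and {p4}.
The partition is now stable with 5 blocks: {p2} | {p5,p8} | {p7} | {p3} | {p4}.
State p8 belongs to the block {p5,p8}, which has 2 states.

2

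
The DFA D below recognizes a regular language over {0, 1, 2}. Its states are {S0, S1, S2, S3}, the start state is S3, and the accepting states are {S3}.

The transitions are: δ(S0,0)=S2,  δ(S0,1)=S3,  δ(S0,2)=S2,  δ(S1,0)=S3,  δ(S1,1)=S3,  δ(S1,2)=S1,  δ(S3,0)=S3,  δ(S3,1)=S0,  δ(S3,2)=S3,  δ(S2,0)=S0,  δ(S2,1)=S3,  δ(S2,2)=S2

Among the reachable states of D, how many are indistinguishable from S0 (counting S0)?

States {S1} cannot be reached from the start state, so discard them.
P0 = {S3} | {S0,S2}.
The partition is now stable with 2 blocks: {S3} | {S0,S2}.
The equivalence class containing S0 is {S0,S2}, of size 2.

2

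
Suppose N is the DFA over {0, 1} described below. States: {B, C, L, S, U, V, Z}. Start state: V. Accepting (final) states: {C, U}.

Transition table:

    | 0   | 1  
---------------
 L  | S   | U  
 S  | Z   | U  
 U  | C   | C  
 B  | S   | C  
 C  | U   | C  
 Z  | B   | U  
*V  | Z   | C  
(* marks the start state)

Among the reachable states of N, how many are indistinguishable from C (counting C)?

2

Reachable states from the start: {B,C,S,U,V,Z}. Unreachable: {L} — drop them.
Start with accepting vs non-accepting: {C,U} | {B,S,V,Z}.
Stable partition: {C,U} | {B,S,V,Z} — 2 equivalence classes.
The equivalence class containing C is {C,U}, of size 2.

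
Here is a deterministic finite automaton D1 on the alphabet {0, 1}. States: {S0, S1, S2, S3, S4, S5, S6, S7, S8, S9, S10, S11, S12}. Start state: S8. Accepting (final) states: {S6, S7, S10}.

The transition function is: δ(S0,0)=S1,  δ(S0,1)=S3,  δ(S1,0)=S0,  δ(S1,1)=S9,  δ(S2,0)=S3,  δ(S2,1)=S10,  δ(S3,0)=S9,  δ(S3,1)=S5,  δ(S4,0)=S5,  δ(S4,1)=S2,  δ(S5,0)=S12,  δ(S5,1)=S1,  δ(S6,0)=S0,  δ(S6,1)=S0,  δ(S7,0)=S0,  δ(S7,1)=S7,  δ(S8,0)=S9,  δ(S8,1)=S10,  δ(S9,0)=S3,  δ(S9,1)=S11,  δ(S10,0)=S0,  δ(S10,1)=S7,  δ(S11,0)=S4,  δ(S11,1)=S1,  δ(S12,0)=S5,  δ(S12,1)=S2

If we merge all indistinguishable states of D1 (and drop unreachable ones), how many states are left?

States {S6} cannot be reached from the start state, so discard them.
Initial partition by acceptance: {S7,S10} | {S0,S1,S2,S3,S4,S5,S8,S9,S11,S12}.
On input 1, block {S0,S1,S2,S3,S4,S5,S8,S9,S11,S12} splits into {S0,S1,S3,S4,S5,S9,S11,S12} and {S2,S8}.
Split {S0,S1,S3,S4,S5,S9,S11,S12} by δ(·,1) → {S0,S1,S3,S5,S9,S11} and {S4,S12}.
Refine {S0,S1,S3,S5,S9,S11} on symbol 0: members go to different blocks, giving {S0,S1,S3,S9} and {S5,S11}.
Split {S0,S1,S3,S9} by δ(·,1) → {S0,S1} and {S3,S9}.
The partition is now stable with 6 blocks: {S7,S10} | {S0,S1} | {S2,S8} | {S4,S12} | {S5,S11} | {S3,S9}.

6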